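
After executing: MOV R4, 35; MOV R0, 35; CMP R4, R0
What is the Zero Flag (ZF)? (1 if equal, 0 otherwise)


Register state trace:
  MOV R4, 35  → R4 = 35
  MOV R0, 35  → R0 = 35
  CMP R4, R0  → computes 35 - 35 = 0
  Result is zero, so values are equal
ZF = 1

1


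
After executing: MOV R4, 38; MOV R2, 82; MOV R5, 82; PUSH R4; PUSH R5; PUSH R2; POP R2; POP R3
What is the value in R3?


Stack trace (top is rightmost):
  MOV R4, 38  → R4 = 38
  MOV R2, 82  → R2 = 82
  MOV R5, 82  → R5 = 82
  PUSH R4  → stack: [38]
  PUSH R5  → stack: [38, 82]
  PUSH R2  → stack: [38, 82, 82]
  POP R2  → R2 = 82, stack: [38, 82]
  POP R3  → R3 = 82, stack: [38]
Final: R3 = 82

82


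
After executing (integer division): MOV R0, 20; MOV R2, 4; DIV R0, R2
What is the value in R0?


Register state trace:
  MOV R0, 20  → R0 = 20
  MOV R2, 4  → R2 = 4
  DIV R0, R2  → R0 = 20 // 4 = 5
Final: R0 = 5

5


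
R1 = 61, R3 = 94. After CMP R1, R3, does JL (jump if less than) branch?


Trace:
  R1 = 61, R3 = 94
  CMP R1, R3  → compares 61 vs 94
  JL checks: is 61 less than 94?
  61 < 94, so condition is true
Branch taken: Yes

Yes


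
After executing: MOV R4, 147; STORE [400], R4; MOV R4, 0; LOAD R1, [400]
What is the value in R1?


Register and memory trace:
  MOV R4, 147  → R4 = 147
  STORE [400], R4  → mem[400] = 147
  MOV R4, 0  → R4 = 0
  LOAD R1, [400]  → R1 = mem[400] = 147
Final: R1 = 147

147


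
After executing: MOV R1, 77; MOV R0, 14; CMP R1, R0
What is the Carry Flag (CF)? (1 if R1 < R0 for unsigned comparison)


Register state trace:
  MOV R1, 77  → R1 = 77
  MOV R0, 14  → R0 = 14
  CMP R1, R0  → unsigned 77 - 14: no borrow
  77 >= 14, so CF = 0
CF = 0

0


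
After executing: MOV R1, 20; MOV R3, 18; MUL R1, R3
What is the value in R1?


Register state trace:
  MOV R1, 20  → R1 = 20
  MOV R3, 18  → R3 = 18
  MUL R1, R3  → R1 = 20 * 18 = 360
Final: R1 = 360

360


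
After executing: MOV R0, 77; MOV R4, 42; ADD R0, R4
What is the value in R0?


Register state trace:
  MOV R0, 77  → R0 = 77
  MOV R4, 42  → R4 = 42
  ADD R0, R4  → R0 = 77 + 42 = 119
Final: R0 = 119

119


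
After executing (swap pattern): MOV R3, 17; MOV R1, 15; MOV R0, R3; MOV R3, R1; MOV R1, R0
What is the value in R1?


Register state trace (swap pattern):
  MOV R3, 17  → R3 = 17
  MOV R1, 15  → R1 = 15
  MOV R0, R3  → R0 = 17  (save R3)
  MOV R3, R1  → R3 = 15  (R3 gets R1's value)
  MOV R1, R0  → R1 = 17  (R1 gets saved value)
Final: R1 = 17

17


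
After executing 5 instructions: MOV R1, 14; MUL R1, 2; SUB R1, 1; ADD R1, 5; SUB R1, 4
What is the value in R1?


Register state trace:
  MOV R1, 14  → R1 = 14
  MUL R1, 2  → R1 = 14 * 2 = 28
  SUB R1, 1  → R1 = 28 - 1 = 27
  ADD R1, 5  → R1 = 27 + 5 = 32
  SUB R1, 4  → R1 = 32 - 4 = 28
Final: R1 = 28

28


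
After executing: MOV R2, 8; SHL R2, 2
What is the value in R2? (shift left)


Register state trace:
  MOV R2, 8  → R2 = 8
  SHL R2, 2  → R2 = 8 << 2 = 8 * 2^2 = 32
Final: R2 = 32

32


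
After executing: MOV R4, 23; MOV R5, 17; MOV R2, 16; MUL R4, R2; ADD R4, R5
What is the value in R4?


Register state trace:
  MOV R4, 23  → R4 = 23
  MOV R5, 17  → R5 = 17
  MOV R2, 16  → R2 = 16
  MUL R4, R2  → R4 = 23 * 16 = 368
  ADD R4, R5  → R4 = 368 + 17 = 385
Final: R4 = 385

385


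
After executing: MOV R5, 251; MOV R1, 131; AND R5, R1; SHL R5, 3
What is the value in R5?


Register state trace:
  MOV R5, 251  → R5 = 251 (0b11111011)
  MOV R1, 131  → R1 = 131 (0b10000011)
  AND R5, R1  → R5 = 251 AND 131 = 131 (0b10000011)
  SHL R5, 3  → R5 = 131 << 3 = 1048
Final: R5 = 1048

1048


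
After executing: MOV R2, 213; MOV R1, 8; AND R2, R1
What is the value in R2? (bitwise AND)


Register state trace:
  MOV R2, 213  → R2 = 213 (0b11010101)
  MOV R1, 8  → R1 = 8 (0b00001000)
  AND R2, R1  → R2 = 213 AND 8 = 0 (0b00000000)
Final: R2 = 0

0


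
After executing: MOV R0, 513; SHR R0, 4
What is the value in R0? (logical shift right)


Register state trace:
  MOV R0, 513  → R0 = 513
  SHR R0, 4  → R0 = 513 >> 4 = 513 // 2^4 = 32
Final: R0 = 32

32


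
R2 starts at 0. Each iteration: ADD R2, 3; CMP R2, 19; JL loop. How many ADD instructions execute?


Loop trace (R2 starts at 0, target 19, step 3):
  ADD #1: R2 = 0 + 3 = 3  → 3 < 19, loop
  ADD #2: R2 = 3 + 3 = 6  → 6 < 19, loop
  ADD #3: R2 = 6 + 3 = 9  → 9 < 19, loop
  ADD #4: R2 = 9 + 3 = 12  → 12 < 19, loop
  ADD #5: R2 = 12 + 3 = 15  → 15 < 19, loop
  ADD #6: R2 = 15 + 3 = 18  → 18 < 19, loop
  ADD #7: R2 = 18 + 3 = 21  → 21 >= 19, exit
Total ADD instructions: 7

7


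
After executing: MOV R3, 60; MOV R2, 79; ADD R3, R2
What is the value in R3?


Register state trace:
  MOV R3, 60  → R3 = 60
  MOV R2, 79  → R2 = 79
  ADD R3, R2  → R3 = 60 + 79 = 139
Final: R3 = 139

139


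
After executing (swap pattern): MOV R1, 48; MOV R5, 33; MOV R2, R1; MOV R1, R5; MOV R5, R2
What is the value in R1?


Register state trace (swap pattern):
  MOV R1, 48  → R1 = 48
  MOV R5, 33  → R5 = 33
  MOV R2, R1  → R2 = 48  (save R1)
  MOV R1, R5  → R1 = 33  (R1 gets R5's value)
  MOV R5, R2  → R5 = 48  (R5 gets saved value)
Final: R1 = 33

33


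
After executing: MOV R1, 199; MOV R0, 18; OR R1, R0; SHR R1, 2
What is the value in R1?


Register state trace:
  MOV R1, 199  → R1 = 199 (0b11000111)
  MOV R0, 18  → R0 = 18 (0b00010010)
  OR R1, R0  → R1 = 199 OR 18 = 215 (0b11010111)
  SHR R1, 2  → R1 = 215 >> 2 = 53
Final: R1 = 53

53


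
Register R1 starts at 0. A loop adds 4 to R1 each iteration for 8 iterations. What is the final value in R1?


Starting value: R1 = 0
  Iter 1: R1 = 0 + 4 = 4
  Iter 2: R1 = 4 + 4 = 8
  Iter 3: R1 = 8 + 4 = 12
  Iter 4: R1 = 12 + 4 = 16
  Iter 5: R1 = 16 + 4 = 20
  Iter 6: R1 = 20 + 4 = 24
  Iter 7: R1 = 24 + 4 = 28
  Iter 8: R1 = 28 + 4 = 32
Final: R1 = 32

32


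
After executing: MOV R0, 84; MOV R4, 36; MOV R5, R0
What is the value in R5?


Register state trace:
  MOV R0, 84  → R0 = 84
  MOV R4, 36  → R4 = 36
  MOV R5, R0  → R5 = 84
Final: R5 = 84

84


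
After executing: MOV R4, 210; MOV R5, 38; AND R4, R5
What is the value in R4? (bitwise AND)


Register state trace:
  MOV R4, 210  → R4 = 210 (0b11010010)
  MOV R5, 38  → R5 = 38 (0b00100110)
  AND R4, R5  → R4 = 210 AND 38 = 2 (0b00000010)
Final: R4 = 2

2


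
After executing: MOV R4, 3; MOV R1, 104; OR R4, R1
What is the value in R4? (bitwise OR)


Register state trace:
  MOV R4, 3  → R4 = 3 (0b00000011)
  MOV R1, 104  → R1 = 104 (0b01101000)
  OR R4, R1   → R4 = 3 OR 104 = 107 (0b01101011)
Final: R4 = 107

107


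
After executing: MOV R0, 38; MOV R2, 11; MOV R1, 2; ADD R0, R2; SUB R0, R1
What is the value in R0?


Register state trace:
  MOV R0, 38  → R0 = 38
  MOV R2, 11  → R2 = 11
  MOV R1, 2  → R1 = 2
  ADD R0, R2  → R0 = 38 + 11 = 49
  SUB R0, R1  → R0 = 49 - 2 = 47
Final: R0 = 47

47


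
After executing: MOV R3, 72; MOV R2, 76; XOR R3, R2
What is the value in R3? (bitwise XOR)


Register state trace:
  MOV R3, 72  → R3 = 72 (0b01001000)
  MOV R2, 76  → R2 = 76 (0b01001100)
  XOR R3, R2  → R3 = 72 XOR 76 = 4 (0b00000100)
Final: R3 = 4

4


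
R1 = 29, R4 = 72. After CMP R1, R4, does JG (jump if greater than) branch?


Trace:
  R1 = 29, R4 = 72
  CMP R1, R4  → compares 29 vs 72
  JG checks: is 29 greater than 72?
  29 < 72, so condition is false
Branch taken: No

No


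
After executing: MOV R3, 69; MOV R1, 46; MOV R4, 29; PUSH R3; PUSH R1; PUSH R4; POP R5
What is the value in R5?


Stack trace (top is rightmost):
  MOV R3, 69  → R3 = 69
  MOV R1, 46  → R1 = 46
  MOV R4, 29  → R4 = 29
  PUSH R3  → stack: [69]
  PUSH R1  → stack: [69, 46]
  PUSH R4  → stack: [69, 46, 29]
  POP R5  → R5 = 29, stack: [69, 46]
Final: R5 = 29

29


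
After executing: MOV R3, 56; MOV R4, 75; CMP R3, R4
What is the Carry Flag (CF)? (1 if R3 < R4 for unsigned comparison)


Register state trace:
  MOV R3, 56  → R3 = 56
  MOV R4, 75  → R4 = 75
  CMP R3, R4  → unsigned 56 - 75: borrow occurs
  56 < 75, so CF = 1
CF = 1

1


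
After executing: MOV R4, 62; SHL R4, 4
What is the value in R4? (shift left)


Register state trace:
  MOV R4, 62  → R4 = 62
  SHL R4, 4  → R4 = 62 << 4 = 62 * 2^4 = 992
Final: R4 = 992

992


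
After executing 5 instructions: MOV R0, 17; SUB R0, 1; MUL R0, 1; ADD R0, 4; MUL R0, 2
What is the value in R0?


Register state trace:
  MOV R0, 17  → R0 = 17
  SUB R0, 1  → R0 = 17 - 1 = 16
  MUL R0, 1  → R0 = 16 * 1 = 16
  ADD R0, 4  → R0 = 16 + 4 = 20
  MUL R0, 2  → R0 = 20 * 2 = 40
Final: R0 = 40

40


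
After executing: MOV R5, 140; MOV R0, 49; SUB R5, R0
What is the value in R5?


Register state trace:
  MOV R5, 140  → R5 = 140
  MOV R0, 49  → R0 = 49
  SUB R5, R0  → R5 = 140 - 49 = 91
Final: R5 = 91

91


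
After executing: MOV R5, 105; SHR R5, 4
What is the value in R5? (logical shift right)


Register state trace:
  MOV R5, 105  → R5 = 105
  SHR R5, 4  → R5 = 105 >> 4 = 105 // 2^4 = 6
Final: R5 = 6

6


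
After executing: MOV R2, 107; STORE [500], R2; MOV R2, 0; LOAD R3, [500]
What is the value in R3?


Register and memory trace:
  MOV R2, 107  → R2 = 107
  STORE [500], R2  → mem[500] = 107
  MOV R2, 0  → R2 = 0
  LOAD R3, [500]  → R3 = mem[500] = 107
Final: R3 = 107

107


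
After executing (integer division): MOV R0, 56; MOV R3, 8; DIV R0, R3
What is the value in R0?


Register state trace:
  MOV R0, 56  → R0 = 56
  MOV R3, 8  → R3 = 8
  DIV R0, R3  → R0 = 56 // 8 = 7
Final: R0 = 7

7


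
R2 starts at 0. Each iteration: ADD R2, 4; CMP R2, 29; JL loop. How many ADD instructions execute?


Loop trace (R2 starts at 0, target 29, step 4):
  ADD #1: R2 = 0 + 4 = 4  → 4 < 29, loop
  ADD #2: R2 = 4 + 4 = 8  → 8 < 29, loop
  ADD #3: R2 = 8 + 4 = 12  → 12 < 29, loop
  ADD #4: R2 = 12 + 4 = 16  → 16 < 29, loop
  ADD #5: R2 = 16 + 4 = 20  → 20 < 29, loop
  ADD #6: R2 = 20 + 4 = 24  → 24 < 29, loop
  ADD #7: R2 = 24 + 4 = 28  → 28 < 29, loop
  ADD #8: R2 = 28 + 4 = 32  → 32 >= 29, exit
Total ADD instructions: 8

8


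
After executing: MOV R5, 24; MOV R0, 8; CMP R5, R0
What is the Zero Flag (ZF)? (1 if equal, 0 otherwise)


Register state trace:
  MOV R5, 24  → R5 = 24
  MOV R0, 8  → R0 = 8
  CMP R5, R0  → computes 24 - 8 = 16
  Result is nonzero, so values are not equal
ZF = 0

0


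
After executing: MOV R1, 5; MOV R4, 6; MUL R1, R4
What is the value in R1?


Register state trace:
  MOV R1, 5  → R1 = 5
  MOV R4, 6  → R4 = 6
  MUL R1, R4  → R1 = 5 * 6 = 30
Final: R1 = 30

30


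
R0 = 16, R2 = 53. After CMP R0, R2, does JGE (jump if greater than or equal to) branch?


Trace:
  R0 = 16, R2 = 53
  CMP R0, R2  → compares 16 vs 53
  JGE checks: is 16 greater than or equal to 53?
  16 < 53, so condition is false
Branch taken: No

No


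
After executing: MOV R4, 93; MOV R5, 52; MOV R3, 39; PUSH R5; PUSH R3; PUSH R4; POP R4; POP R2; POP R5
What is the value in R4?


Stack trace (top is rightmost):
  MOV R4, 93  → R4 = 93
  MOV R5, 52  → R5 = 52
  MOV R3, 39  → R3 = 39
  PUSH R5  → stack: [52]
  PUSH R3  → stack: [52, 39]
  PUSH R4  → stack: [52, 39, 93]
  POP R4  → R4 = 93, stack: [52, 39]
  POP R2  → R2 = 39, stack: [52]
  POP R5  → R5 = 52, stack: []
Final: R4 = 93

93


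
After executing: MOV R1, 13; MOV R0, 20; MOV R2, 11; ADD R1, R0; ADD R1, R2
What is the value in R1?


Register state trace:
  MOV R1, 13  → R1 = 13
  MOV R0, 20  → R0 = 20
  MOV R2, 11  → R2 = 11
  ADD R1, R0  → R1 = 13 + 20 = 33
  ADD R1, R2  → R1 = 33 + 11 = 44
Final: R1 = 44

44


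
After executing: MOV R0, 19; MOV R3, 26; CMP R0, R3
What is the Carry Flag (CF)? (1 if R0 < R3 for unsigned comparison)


Register state trace:
  MOV R0, 19  → R0 = 19
  MOV R3, 26  → R3 = 26
  CMP R0, R3  → unsigned 19 - 26: borrow occurs
  19 < 26, so CF = 1
CF = 1

1


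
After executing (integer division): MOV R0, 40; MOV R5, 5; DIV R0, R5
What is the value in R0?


Register state trace:
  MOV R0, 40  → R0 = 40
  MOV R5, 5  → R5 = 5
  DIV R0, R5  → R0 = 40 // 5 = 8
Final: R0 = 8

8


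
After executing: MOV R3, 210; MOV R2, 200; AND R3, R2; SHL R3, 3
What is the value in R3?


Register state trace:
  MOV R3, 210  → R3 = 210 (0b11010010)
  MOV R2, 200  → R2 = 200 (0b11001000)
  AND R3, R2  → R3 = 210 AND 200 = 192 (0b11000000)
  SHL R3, 3  → R3 = 192 << 3 = 1536
Final: R3 = 1536

1536


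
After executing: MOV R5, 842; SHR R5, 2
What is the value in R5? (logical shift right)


Register state trace:
  MOV R5, 842  → R5 = 842
  SHR R5, 2  → R5 = 842 >> 2 = 842 // 2^2 = 210
Final: R5 = 210

210


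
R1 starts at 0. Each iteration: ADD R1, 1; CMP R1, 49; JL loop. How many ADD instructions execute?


Loop trace (R1 starts at 0, target 49, step 1):
  ADD #1: R1 = 0 + 1 = 1  → 1 < 49, loop
  ADD #2: R1 = 1 + 1 = 2  → 2 < 49, loop
  ADD #3: R1 = 2 + 1 = 3  → 3 < 49, loop
  ADD #4: R1 = 3 + 1 = 4  → 4 < 49, loop
  ADD #5: R1 = 4 + 1 = 5  → 5 < 49, loop
  ADD #6: R1 = 5 + 1 = 6  → 6 < 49, loop
  ADD #7: R1 = 6 + 1 = 7  → 7 < 49, loop
  ADD #8: R1 = 7 + 1 = 8  → 8 < 49, loop
  ADD #9: R1 = 8 + 1 = 9  → 9 < 49, loop
  ADD #10: R1 = 9 + 1 = 10  → 10 < 49, loop
  ADD #11: R1 = 10 + 1 = 11  → 11 < 49, loop
  ADD #12: R1 = 11 + 1 = 12  → 12 < 49, loop
  ADD #13: R1 = 12 + 1 = 13  → 13 < 49, loop
  ADD #14: R1 = 13 + 1 = 14  → 14 < 49, loop
  ADD #15: R1 = 14 + 1 = 15  → 15 < 49, loop
  ADD #16: R1 = 15 + 1 = 16  → 16 < 49, loop
  ADD #17: R1 = 16 + 1 = 17  → 17 < 49, loop
  ADD #18: R1 = 17 + 1 = 18  → 18 < 49, loop
  ADD #19: R1 = 18 + 1 = 19  → 19 < 49, loop
  ADD #20: R1 = 19 + 1 = 20  → 20 < 49, loop
  ADD #21: R1 = 20 + 1 = 21  → 21 < 49, loop
  ADD #22: R1 = 21 + 1 = 22  → 22 < 49, loop
  ADD #23: R1 = 22 + 1 = 23  → 23 < 49, loop
  ADD #24: R1 = 23 + 1 = 24  → 24 < 49, loop
  ADD #25: R1 = 24 + 1 = 25  → 25 < 49, loop
  ADD #26: R1 = 25 + 1 = 26  → 26 < 49, loop
  ADD #27: R1 = 26 + 1 = 27  → 27 < 49, loop
  ADD #28: R1 = 27 + 1 = 28  → 28 < 49, loop
  ADD #29: R1 = 28 + 1 = 29  → 29 < 49, loop
  ADD #30: R1 = 29 + 1 = 30  → 30 < 49, loop
  ADD #31: R1 = 30 + 1 = 31  → 31 < 49, loop
  ADD #32: R1 = 31 + 1 = 32  → 32 < 49, loop
  ADD #33: R1 = 32 + 1 = 33  → 33 < 49, loop
  ADD #34: R1 = 33 + 1 = 34  → 34 < 49, loop
  ADD #35: R1 = 34 + 1 = 35  → 35 < 49, loop
  ADD #36: R1 = 35 + 1 = 36  → 36 < 49, loop
  ADD #37: R1 = 36 + 1 = 37  → 37 < 49, loop
  ADD #38: R1 = 37 + 1 = 38  → 38 < 49, loop
  ADD #39: R1 = 38 + 1 = 39  → 39 < 49, loop
  ADD #40: R1 = 39 + 1 = 40  → 40 < 49, loop
  ADD #41: R1 = 40 + 1 = 41  → 41 < 49, loop
  ADD #42: R1 = 41 + 1 = 42  → 42 < 49, loop
  ADD #43: R1 = 42 + 1 = 43  → 43 < 49, loop
  ADD #44: R1 = 43 + 1 = 44  → 44 < 49, loop
  ADD #45: R1 = 44 + 1 = 45  → 45 < 49, loop
  ADD #46: R1 = 45 + 1 = 46  → 46 < 49, loop
  ADD #47: R1 = 46 + 1 = 47  → 47 < 49, loop
  ADD #48: R1 = 47 + 1 = 48  → 48 < 49, loop
  ADD #49: R1 = 48 + 1 = 49  → 49 >= 49, exit
Total ADD instructions: 49

49


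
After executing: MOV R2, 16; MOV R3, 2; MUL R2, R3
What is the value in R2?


Register state trace:
  MOV R2, 16  → R2 = 16
  MOV R3, 2  → R3 = 2
  MUL R2, R3  → R2 = 16 * 2 = 32
Final: R2 = 32

32


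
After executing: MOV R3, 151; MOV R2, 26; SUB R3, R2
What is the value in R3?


Register state trace:
  MOV R3, 151  → R3 = 151
  MOV R2, 26  → R2 = 26
  SUB R3, R2  → R3 = 151 - 26 = 125
Final: R3 = 125

125


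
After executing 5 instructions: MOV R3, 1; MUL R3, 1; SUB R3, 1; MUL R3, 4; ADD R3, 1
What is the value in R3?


Register state trace:
  MOV R3, 1  → R3 = 1
  MUL R3, 1  → R3 = 1 * 1 = 1
  SUB R3, 1  → R3 = 1 - 1 = 0
  MUL R3, 4  → R3 = 0 * 4 = 0
  ADD R3, 1  → R3 = 0 + 1 = 1
Final: R3 = 1

1


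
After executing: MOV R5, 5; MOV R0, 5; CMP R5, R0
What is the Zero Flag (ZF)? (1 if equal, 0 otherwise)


Register state trace:
  MOV R5, 5  → R5 = 5
  MOV R0, 5  → R0 = 5
  CMP R5, R0  → computes 5 - 5 = 0
  Result is zero, so values are equal
ZF = 1

1


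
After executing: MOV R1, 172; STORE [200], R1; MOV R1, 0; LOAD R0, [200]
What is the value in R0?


Register and memory trace:
  MOV R1, 172  → R1 = 172
  STORE [200], R1  → mem[200] = 172
  MOV R1, 0  → R1 = 0
  LOAD R0, [200]  → R0 = mem[200] = 172
Final: R0 = 172

172


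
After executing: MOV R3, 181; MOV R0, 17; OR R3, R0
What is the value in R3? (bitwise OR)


Register state trace:
  MOV R3, 181  → R3 = 181 (0b10110101)
  MOV R0, 17  → R0 = 17 (0b00010001)
  OR R3, R0   → R3 = 181 OR 17 = 181 (0b10110101)
Final: R3 = 181

181


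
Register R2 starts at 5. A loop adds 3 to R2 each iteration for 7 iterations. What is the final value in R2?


Starting value: R2 = 5
  Iter 1: R2 = 5 + 3 = 8
  Iter 2: R2 = 8 + 3 = 11
  Iter 3: R2 = 11 + 3 = 14
  Iter 4: R2 = 14 + 3 = 17
  Iter 5: R2 = 17 + 3 = 20
  Iter 6: R2 = 20 + 3 = 23
  Iter 7: R2 = 23 + 3 = 26
Final: R2 = 26

26


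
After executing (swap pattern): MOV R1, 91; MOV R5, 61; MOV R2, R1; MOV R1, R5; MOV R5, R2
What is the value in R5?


Register state trace (swap pattern):
  MOV R1, 91  → R1 = 91
  MOV R5, 61  → R5 = 61
  MOV R2, R1  → R2 = 91  (save R1)
  MOV R1, R5  → R1 = 61  (R1 gets R5's value)
  MOV R5, R2  → R5 = 91  (R5 gets saved value)
Final: R5 = 91

91


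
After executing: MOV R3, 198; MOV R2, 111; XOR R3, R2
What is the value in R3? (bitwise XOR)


Register state trace:
  MOV R3, 198  → R3 = 198 (0b11000110)
  MOV R2, 111  → R2 = 111 (0b01101111)
  XOR R3, R2  → R3 = 198 XOR 111 = 169 (0b10101001)
Final: R3 = 169

169


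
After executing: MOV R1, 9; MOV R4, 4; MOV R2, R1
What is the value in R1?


Register state trace:
  MOV R1, 9  → R1 = 9
  MOV R4, 4  → R4 = 4
  MOV R2, R1  → R2 = 9
Final: R1 = 9

9


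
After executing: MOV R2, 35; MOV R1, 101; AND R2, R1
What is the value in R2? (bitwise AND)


Register state trace:
  MOV R2, 35  → R2 = 35 (0b00100011)
  MOV R1, 101  → R1 = 101 (0b01100101)
  AND R2, R1  → R2 = 35 AND 101 = 33 (0b00100001)
Final: R2 = 33

33


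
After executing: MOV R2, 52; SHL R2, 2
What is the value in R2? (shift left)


Register state trace:
  MOV R2, 52  → R2 = 52
  SHL R2, 2  → R2 = 52 << 2 = 52 * 2^2 = 208
Final: R2 = 208

208


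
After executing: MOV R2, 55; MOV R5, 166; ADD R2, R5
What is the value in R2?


Register state trace:
  MOV R2, 55  → R2 = 55
  MOV R5, 166  → R5 = 166
  ADD R2, R5  → R2 = 55 + 166 = 221
Final: R2 = 221

221


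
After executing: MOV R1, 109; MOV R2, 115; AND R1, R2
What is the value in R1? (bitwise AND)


Register state trace:
  MOV R1, 109  → R1 = 109 (0b01101101)
  MOV R2, 115  → R2 = 115 (0b01110011)
  AND R1, R2  → R1 = 109 AND 115 = 97 (0b01100001)
Final: R1 = 97

97


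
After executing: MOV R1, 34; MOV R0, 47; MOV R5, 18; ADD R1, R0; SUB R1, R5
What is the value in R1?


Register state trace:
  MOV R1, 34  → R1 = 34
  MOV R0, 47  → R0 = 47
  MOV R5, 18  → R5 = 18
  ADD R1, R0  → R1 = 34 + 47 = 81
  SUB R1, R5  → R1 = 81 - 18 = 63
Final: R1 = 63

63


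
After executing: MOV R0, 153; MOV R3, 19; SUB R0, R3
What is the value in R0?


Register state trace:
  MOV R0, 153  → R0 = 153
  MOV R3, 19  → R3 = 19
  SUB R0, R3  → R0 = 153 - 19 = 134
Final: R0 = 134

134


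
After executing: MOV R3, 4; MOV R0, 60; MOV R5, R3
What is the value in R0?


Register state trace:
  MOV R3, 4  → R3 = 4
  MOV R0, 60  → R0 = 60
  MOV R5, R3  → R5 = 4
Final: R0 = 60

60


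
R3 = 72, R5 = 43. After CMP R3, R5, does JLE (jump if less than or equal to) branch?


Trace:
  R3 = 72, R5 = 43
  CMP R3, R5  → compares 72 vs 43
  JLE checks: is 72 less than or equal to 43?
  72 > 43, so condition is false
Branch taken: No

No


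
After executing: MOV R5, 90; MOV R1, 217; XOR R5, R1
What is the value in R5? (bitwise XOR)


Register state trace:
  MOV R5, 90  → R5 = 90 (0b01011010)
  MOV R1, 217  → R1 = 217 (0b11011001)
  XOR R5, R1  → R5 = 90 XOR 217 = 131 (0b10000011)
Final: R5 = 131

131


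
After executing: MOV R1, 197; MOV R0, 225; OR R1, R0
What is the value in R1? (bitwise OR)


Register state trace:
  MOV R1, 197  → R1 = 197 (0b11000101)
  MOV R0, 225  → R0 = 225 (0b11100001)
  OR R1, R0   → R1 = 197 OR 225 = 229 (0b11100101)
Final: R1 = 229

229


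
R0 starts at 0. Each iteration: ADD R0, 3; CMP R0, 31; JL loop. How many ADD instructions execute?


Loop trace (R0 starts at 0, target 31, step 3):
  ADD #1: R0 = 0 + 3 = 3  → 3 < 31, loop
  ADD #2: R0 = 3 + 3 = 6  → 6 < 31, loop
  ADD #3: R0 = 6 + 3 = 9  → 9 < 31, loop
  ADD #4: R0 = 9 + 3 = 12  → 12 < 31, loop
  ADD #5: R0 = 12 + 3 = 15  → 15 < 31, loop
  ADD #6: R0 = 15 + 3 = 18  → 18 < 31, loop
  ADD #7: R0 = 18 + 3 = 21  → 21 < 31, loop
  ADD #8: R0 = 21 + 3 = 24  → 24 < 31, loop
  ADD #9: R0 = 24 + 3 = 27  → 27 < 31, loop
  ADD #10: R0 = 27 + 3 = 30  → 30 < 31, loop
  ADD #11: R0 = 30 + 3 = 33  → 33 >= 31, exit
Total ADD instructions: 11

11


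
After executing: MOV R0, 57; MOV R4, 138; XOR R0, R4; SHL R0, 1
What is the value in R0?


Register state trace:
  MOV R0, 57  → R0 = 57 (0b00111001)
  MOV R4, 138  → R4 = 138 (0b10001010)
  XOR R0, R4  → R0 = 57 XOR 138 = 179 (0b10110011)
  SHL R0, 1  → R0 = 179 << 1 = 358
Final: R0 = 358

358


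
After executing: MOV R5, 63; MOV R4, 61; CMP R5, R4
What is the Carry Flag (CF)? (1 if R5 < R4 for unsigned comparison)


Register state trace:
  MOV R5, 63  → R5 = 63
  MOV R4, 61  → R4 = 61
  CMP R5, R4  → unsigned 63 - 61: no borrow
  63 >= 61, so CF = 0
CF = 0

0


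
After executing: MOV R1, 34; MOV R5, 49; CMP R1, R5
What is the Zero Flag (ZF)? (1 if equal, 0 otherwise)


Register state trace:
  MOV R1, 34  → R1 = 34
  MOV R5, 49  → R5 = 49
  CMP R1, R5  → computes 34 - 49 = -15
  Result is nonzero, so values are not equal
ZF = 0

0


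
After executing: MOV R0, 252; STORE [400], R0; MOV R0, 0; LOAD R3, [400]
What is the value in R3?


Register and memory trace:
  MOV R0, 252  → R0 = 252
  STORE [400], R0  → mem[400] = 252
  MOV R0, 0  → R0 = 0
  LOAD R3, [400]  → R3 = mem[400] = 252
Final: R3 = 252

252


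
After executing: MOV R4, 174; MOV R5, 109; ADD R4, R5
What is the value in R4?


Register state trace:
  MOV R4, 174  → R4 = 174
  MOV R5, 109  → R5 = 109
  ADD R4, R5  → R4 = 174 + 109 = 283
Final: R4 = 283

283


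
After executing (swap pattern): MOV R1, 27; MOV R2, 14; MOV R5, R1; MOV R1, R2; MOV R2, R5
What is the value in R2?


Register state trace (swap pattern):
  MOV R1, 27  → R1 = 27
  MOV R2, 14  → R2 = 14
  MOV R5, R1  → R5 = 27  (save R1)
  MOV R1, R2  → R1 = 14  (R1 gets R2's value)
  MOV R2, R5  → R2 = 27  (R2 gets saved value)
Final: R2 = 27

27


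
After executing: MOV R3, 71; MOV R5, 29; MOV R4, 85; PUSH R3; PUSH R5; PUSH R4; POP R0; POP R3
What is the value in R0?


Stack trace (top is rightmost):
  MOV R3, 71  → R3 = 71
  MOV R5, 29  → R5 = 29
  MOV R4, 85  → R4 = 85
  PUSH R3  → stack: [71]
  PUSH R5  → stack: [71, 29]
  PUSH R4  → stack: [71, 29, 85]
  POP R0  → R0 = 85, stack: [71, 29]
  POP R3  → R3 = 29, stack: [71]
Final: R0 = 85

85


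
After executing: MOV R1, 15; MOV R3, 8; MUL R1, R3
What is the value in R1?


Register state trace:
  MOV R1, 15  → R1 = 15
  MOV R3, 8  → R3 = 8
  MUL R1, R3  → R1 = 15 * 8 = 120
Final: R1 = 120

120


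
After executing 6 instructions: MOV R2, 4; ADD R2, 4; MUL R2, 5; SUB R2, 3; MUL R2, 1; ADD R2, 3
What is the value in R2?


Register state trace:
  MOV R2, 4  → R2 = 4
  ADD R2, 4  → R2 = 4 + 4 = 8
  MUL R2, 5  → R2 = 8 * 5 = 40
  SUB R2, 3  → R2 = 40 - 3 = 37
  MUL R2, 1  → R2 = 37 * 1 = 37
  ADD R2, 3  → R2 = 37 + 3 = 40
Final: R2 = 40

40


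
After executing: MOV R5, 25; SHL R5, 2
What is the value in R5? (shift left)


Register state trace:
  MOV R5, 25  → R5 = 25
  SHL R5, 2  → R5 = 25 << 2 = 25 * 2^2 = 100
Final: R5 = 100

100


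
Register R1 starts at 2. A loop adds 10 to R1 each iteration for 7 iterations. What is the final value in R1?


Starting value: R1 = 2
  Iter 1: R1 = 2 + 10 = 12
  Iter 2: R1 = 12 + 10 = 22
  Iter 3: R1 = 22 + 10 = 32
  Iter 4: R1 = 32 + 10 = 42
  Iter 5: R1 = 42 + 10 = 52
  Iter 6: R1 = 52 + 10 = 62
  Iter 7: R1 = 62 + 10 = 72
Final: R1 = 72

72


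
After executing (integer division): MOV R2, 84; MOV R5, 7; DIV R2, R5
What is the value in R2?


Register state trace:
  MOV R2, 84  → R2 = 84
  MOV R5, 7  → R5 = 7
  DIV R2, R5  → R2 = 84 // 7 = 12
Final: R2 = 12

12


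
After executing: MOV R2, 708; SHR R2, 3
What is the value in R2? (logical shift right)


Register state trace:
  MOV R2, 708  → R2 = 708
  SHR R2, 3  → R2 = 708 >> 3 = 708 // 2^3 = 88
Final: R2 = 88

88


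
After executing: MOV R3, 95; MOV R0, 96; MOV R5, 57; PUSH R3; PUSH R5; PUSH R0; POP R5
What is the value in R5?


Stack trace (top is rightmost):
  MOV R3, 95  → R3 = 95
  MOV R0, 96  → R0 = 96
  MOV R5, 57  → R5 = 57
  PUSH R3  → stack: [95]
  PUSH R5  → stack: [95, 57]
  PUSH R0  → stack: [95, 57, 96]
  POP R5  → R5 = 96, stack: [95, 57]
Final: R5 = 96

96


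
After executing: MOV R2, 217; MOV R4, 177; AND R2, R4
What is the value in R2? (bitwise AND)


Register state trace:
  MOV R2, 217  → R2 = 217 (0b11011001)
  MOV R4, 177  → R4 = 177 (0b10110001)
  AND R2, R4  → R2 = 217 AND 177 = 145 (0b10010001)
Final: R2 = 145

145


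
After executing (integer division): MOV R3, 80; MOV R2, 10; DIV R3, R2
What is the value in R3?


Register state trace:
  MOV R3, 80  → R3 = 80
  MOV R2, 10  → R2 = 10
  DIV R3, R2  → R3 = 80 // 10 = 8
Final: R3 = 8

8


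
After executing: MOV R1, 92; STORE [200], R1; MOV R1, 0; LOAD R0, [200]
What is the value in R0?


Register and memory trace:
  MOV R1, 92  → R1 = 92
  STORE [200], R1  → mem[200] = 92
  MOV R1, 0  → R1 = 0
  LOAD R0, [200]  → R0 = mem[200] = 92
Final: R0 = 92

92


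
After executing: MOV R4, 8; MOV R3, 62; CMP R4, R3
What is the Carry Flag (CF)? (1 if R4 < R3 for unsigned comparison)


Register state trace:
  MOV R4, 8  → R4 = 8
  MOV R3, 62  → R3 = 62
  CMP R4, R3  → unsigned 8 - 62: borrow occurs
  8 < 62, so CF = 1
CF = 1

1


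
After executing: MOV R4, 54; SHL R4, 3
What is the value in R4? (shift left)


Register state trace:
  MOV R4, 54  → R4 = 54
  SHL R4, 3  → R4 = 54 << 3 = 54 * 2^3 = 432
Final: R4 = 432

432


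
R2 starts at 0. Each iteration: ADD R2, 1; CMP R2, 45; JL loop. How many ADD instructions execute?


Loop trace (R2 starts at 0, target 45, step 1):
  ADD #1: R2 = 0 + 1 = 1  → 1 < 45, loop
  ADD #2: R2 = 1 + 1 = 2  → 2 < 45, loop
  ADD #3: R2 = 2 + 1 = 3  → 3 < 45, loop
  ADD #4: R2 = 3 + 1 = 4  → 4 < 45, loop
  ADD #5: R2 = 4 + 1 = 5  → 5 < 45, loop
  ADD #6: R2 = 5 + 1 = 6  → 6 < 45, loop
  ADD #7: R2 = 6 + 1 = 7  → 7 < 45, loop
  ADD #8: R2 = 7 + 1 = 8  → 8 < 45, loop
  ADD #9: R2 = 8 + 1 = 9  → 9 < 45, loop
  ADD #10: R2 = 9 + 1 = 10  → 10 < 45, loop
  ADD #11: R2 = 10 + 1 = 11  → 11 < 45, loop
  ADD #12: R2 = 11 + 1 = 12  → 12 < 45, loop
  ADD #13: R2 = 12 + 1 = 13  → 13 < 45, loop
  ADD #14: R2 = 13 + 1 = 14  → 14 < 45, loop
  ADD #15: R2 = 14 + 1 = 15  → 15 < 45, loop
  ADD #16: R2 = 15 + 1 = 16  → 16 < 45, loop
  ADD #17: R2 = 16 + 1 = 17  → 17 < 45, loop
  ADD #18: R2 = 17 + 1 = 18  → 18 < 45, loop
  ADD #19: R2 = 18 + 1 = 19  → 19 < 45, loop
  ADD #20: R2 = 19 + 1 = 20  → 20 < 45, loop
  ADD #21: R2 = 20 + 1 = 21  → 21 < 45, loop
  ADD #22: R2 = 21 + 1 = 22  → 22 < 45, loop
  ADD #23: R2 = 22 + 1 = 23  → 23 < 45, loop
  ADD #24: R2 = 23 + 1 = 24  → 24 < 45, loop
  ADD #25: R2 = 24 + 1 = 25  → 25 < 45, loop
  ADD #26: R2 = 25 + 1 = 26  → 26 < 45, loop
  ADD #27: R2 = 26 + 1 = 27  → 27 < 45, loop
  ADD #28: R2 = 27 + 1 = 28  → 28 < 45, loop
  ADD #29: R2 = 28 + 1 = 29  → 29 < 45, loop
  ADD #30: R2 = 29 + 1 = 30  → 30 < 45, loop
  ADD #31: R2 = 30 + 1 = 31  → 31 < 45, loop
  ADD #32: R2 = 31 + 1 = 32  → 32 < 45, loop
  ADD #33: R2 = 32 + 1 = 33  → 33 < 45, loop
  ADD #34: R2 = 33 + 1 = 34  → 34 < 45, loop
  ADD #35: R2 = 34 + 1 = 35  → 35 < 45, loop
  ADD #36: R2 = 35 + 1 = 36  → 36 < 45, loop
  ADD #37: R2 = 36 + 1 = 37  → 37 < 45, loop
  ADD #38: R2 = 37 + 1 = 38  → 38 < 45, loop
  ADD #39: R2 = 38 + 1 = 39  → 39 < 45, loop
  ADD #40: R2 = 39 + 1 = 40  → 40 < 45, loop
  ADD #41: R2 = 40 + 1 = 41  → 41 < 45, loop
  ADD #42: R2 = 41 + 1 = 42  → 42 < 45, loop
  ADD #43: R2 = 42 + 1 = 43  → 43 < 45, loop
  ADD #44: R2 = 43 + 1 = 44  → 44 < 45, loop
  ADD #45: R2 = 44 + 1 = 45  → 45 >= 45, exit
Total ADD instructions: 45

45


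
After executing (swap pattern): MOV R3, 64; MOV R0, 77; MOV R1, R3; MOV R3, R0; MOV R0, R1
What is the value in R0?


Register state trace (swap pattern):
  MOV R3, 64  → R3 = 64
  MOV R0, 77  → R0 = 77
  MOV R1, R3  → R1 = 64  (save R3)
  MOV R3, R0  → R3 = 77  (R3 gets R0's value)
  MOV R0, R1  → R0 = 64  (R0 gets saved value)
Final: R0 = 64

64


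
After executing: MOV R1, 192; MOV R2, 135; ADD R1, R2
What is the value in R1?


Register state trace:
  MOV R1, 192  → R1 = 192
  MOV R2, 135  → R2 = 135
  ADD R1, R2  → R1 = 192 + 135 = 327
Final: R1 = 327

327


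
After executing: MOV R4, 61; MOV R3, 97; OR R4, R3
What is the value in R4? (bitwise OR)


Register state trace:
  MOV R4, 61  → R4 = 61 (0b00111101)
  MOV R3, 97  → R3 = 97 (0b01100001)
  OR R4, R3   → R4 = 61 OR 97 = 125 (0b01111101)
Final: R4 = 125

125


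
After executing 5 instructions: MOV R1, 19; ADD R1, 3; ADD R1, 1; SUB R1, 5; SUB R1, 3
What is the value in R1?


Register state trace:
  MOV R1, 19  → R1 = 19
  ADD R1, 3  → R1 = 19 + 3 = 22
  ADD R1, 1  → R1 = 22 + 1 = 23
  SUB R1, 5  → R1 = 23 - 5 = 18
  SUB R1, 3  → R1 = 18 - 3 = 15
Final: R1 = 15

15


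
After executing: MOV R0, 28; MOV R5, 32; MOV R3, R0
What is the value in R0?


Register state trace:
  MOV R0, 28  → R0 = 28
  MOV R5, 32  → R5 = 32
  MOV R3, R0  → R3 = 28
Final: R0 = 28

28


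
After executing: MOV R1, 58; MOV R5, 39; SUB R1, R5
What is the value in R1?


Register state trace:
  MOV R1, 58  → R1 = 58
  MOV R5, 39  → R5 = 39
  SUB R1, R5  → R1 = 58 - 39 = 19
Final: R1 = 19

19


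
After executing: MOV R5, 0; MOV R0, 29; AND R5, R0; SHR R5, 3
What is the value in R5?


Register state trace:
  MOV R5, 0  → R5 = 0 (0b00000000)
  MOV R0, 29  → R0 = 29 (0b00011101)
  AND R5, R0  → R5 = 0 AND 29 = 0 (0b00000000)
  SHR R5, 3  → R5 = 0 >> 3 = 0
Final: R5 = 0

0


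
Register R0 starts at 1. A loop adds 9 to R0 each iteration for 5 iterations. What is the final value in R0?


Starting value: R0 = 1
  Iter 1: R0 = 1 + 9 = 10
  Iter 2: R0 = 10 + 9 = 19
  Iter 3: R0 = 19 + 9 = 28
  Iter 4: R0 = 28 + 9 = 37
  Iter 5: R0 = 37 + 9 = 46
Final: R0 = 46

46


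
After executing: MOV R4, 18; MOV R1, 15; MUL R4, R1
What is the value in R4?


Register state trace:
  MOV R4, 18  → R4 = 18
  MOV R1, 15  → R1 = 15
  MUL R4, R1  → R4 = 18 * 15 = 270
Final: R4 = 270

270


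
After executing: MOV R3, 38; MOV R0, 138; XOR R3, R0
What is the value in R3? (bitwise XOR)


Register state trace:
  MOV R3, 38  → R3 = 38 (0b00100110)
  MOV R0, 138  → R0 = 138 (0b10001010)
  XOR R3, R0  → R3 = 38 XOR 138 = 172 (0b10101100)
Final: R3 = 172

172


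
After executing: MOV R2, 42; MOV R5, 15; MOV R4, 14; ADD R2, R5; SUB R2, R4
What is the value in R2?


Register state trace:
  MOV R2, 42  → R2 = 42
  MOV R5, 15  → R5 = 15
  MOV R4, 14  → R4 = 14
  ADD R2, R5  → R2 = 42 + 15 = 57
  SUB R2, R4  → R2 = 57 - 14 = 43
Final: R2 = 43

43


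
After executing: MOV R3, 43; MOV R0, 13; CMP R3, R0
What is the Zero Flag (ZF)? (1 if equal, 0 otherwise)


Register state trace:
  MOV R3, 43  → R3 = 43
  MOV R0, 13  → R0 = 13
  CMP R3, R0  → computes 43 - 13 = 30
  Result is nonzero, so values are not equal
ZF = 0

0


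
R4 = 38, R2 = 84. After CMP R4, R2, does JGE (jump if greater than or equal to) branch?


Trace:
  R4 = 38, R2 = 84
  CMP R4, R2  → compares 38 vs 84
  JGE checks: is 38 greater than or equal to 84?
  38 < 84, so condition is false
Branch taken: No

No


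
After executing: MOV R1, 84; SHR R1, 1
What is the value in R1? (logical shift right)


Register state trace:
  MOV R1, 84  → R1 = 84
  SHR R1, 1  → R1 = 84 >> 1 = 84 // 2^1 = 42
Final: R1 = 42

42


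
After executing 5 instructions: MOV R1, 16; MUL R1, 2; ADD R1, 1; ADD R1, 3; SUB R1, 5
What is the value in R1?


Register state trace:
  MOV R1, 16  → R1 = 16
  MUL R1, 2  → R1 = 16 * 2 = 32
  ADD R1, 1  → R1 = 32 + 1 = 33
  ADD R1, 3  → R1 = 33 + 3 = 36
  SUB R1, 5  → R1 = 36 - 5 = 31
Final: R1 = 31

31


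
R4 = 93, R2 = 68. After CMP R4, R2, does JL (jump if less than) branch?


Trace:
  R4 = 93, R2 = 68
  CMP R4, R2  → compares 93 vs 68
  JL checks: is 93 less than 68?
  93 > 68, so condition is false
Branch taken: No

No


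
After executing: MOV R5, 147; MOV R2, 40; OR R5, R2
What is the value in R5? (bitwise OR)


Register state trace:
  MOV R5, 147  → R5 = 147 (0b10010011)
  MOV R2, 40  → R2 = 40 (0b00101000)
  OR R5, R2   → R5 = 147 OR 40 = 187 (0b10111011)
Final: R5 = 187

187


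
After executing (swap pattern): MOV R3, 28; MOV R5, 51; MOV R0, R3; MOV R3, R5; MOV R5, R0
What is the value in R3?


Register state trace (swap pattern):
  MOV R3, 28  → R3 = 28
  MOV R5, 51  → R5 = 51
  MOV R0, R3  → R0 = 28  (save R3)
  MOV R3, R5  → R3 = 51  (R3 gets R5's value)
  MOV R5, R0  → R5 = 28  (R5 gets saved value)
Final: R3 = 51

51


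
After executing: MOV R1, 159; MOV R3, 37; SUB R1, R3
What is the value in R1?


Register state trace:
  MOV R1, 159  → R1 = 159
  MOV R3, 37  → R3 = 37
  SUB R1, R3  → R1 = 159 - 37 = 122
Final: R1 = 122

122


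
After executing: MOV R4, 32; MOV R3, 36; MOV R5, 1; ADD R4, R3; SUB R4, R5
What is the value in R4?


Register state trace:
  MOV R4, 32  → R4 = 32
  MOV R3, 36  → R3 = 36
  MOV R5, 1  → R5 = 1
  ADD R4, R3  → R4 = 32 + 36 = 68
  SUB R4, R5  → R4 = 68 - 1 = 67
Final: R4 = 67

67


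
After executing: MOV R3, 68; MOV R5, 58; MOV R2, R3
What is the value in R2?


Register state trace:
  MOV R3, 68  → R3 = 68
  MOV R5, 58  → R5 = 58
  MOV R2, R3  → R2 = 68
Final: R2 = 68

68


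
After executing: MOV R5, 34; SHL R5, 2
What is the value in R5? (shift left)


Register state trace:
  MOV R5, 34  → R5 = 34
  SHL R5, 2  → R5 = 34 << 2 = 34 * 2^2 = 136
Final: R5 = 136

136


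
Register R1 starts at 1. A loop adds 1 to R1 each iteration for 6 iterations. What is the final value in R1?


Starting value: R1 = 1
  Iter 1: R1 = 1 + 1 = 2
  Iter 2: R1 = 2 + 1 = 3
  Iter 3: R1 = 3 + 1 = 4
  Iter 4: R1 = 4 + 1 = 5
  Iter 5: R1 = 5 + 1 = 6
  Iter 6: R1 = 6 + 1 = 7
Final: R1 = 7

7


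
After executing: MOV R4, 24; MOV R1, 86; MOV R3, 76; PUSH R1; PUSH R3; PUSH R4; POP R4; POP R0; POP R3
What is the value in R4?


Stack trace (top is rightmost):
  MOV R4, 24  → R4 = 24
  MOV R1, 86  → R1 = 86
  MOV R3, 76  → R3 = 76
  PUSH R1  → stack: [86]
  PUSH R3  → stack: [86, 76]
  PUSH R4  → stack: [86, 76, 24]
  POP R4  → R4 = 24, stack: [86, 76]
  POP R0  → R0 = 76, stack: [86]
  POP R3  → R3 = 86, stack: []
Final: R4 = 24

24


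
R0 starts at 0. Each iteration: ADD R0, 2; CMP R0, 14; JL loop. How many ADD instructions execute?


Loop trace (R0 starts at 0, target 14, step 2):
  ADD #1: R0 = 0 + 2 = 2  → 2 < 14, loop
  ADD #2: R0 = 2 + 2 = 4  → 4 < 14, loop
  ADD #3: R0 = 4 + 2 = 6  → 6 < 14, loop
  ADD #4: R0 = 6 + 2 = 8  → 8 < 14, loop
  ADD #5: R0 = 8 + 2 = 10  → 10 < 14, loop
  ADD #6: R0 = 10 + 2 = 12  → 12 < 14, loop
  ADD #7: R0 = 12 + 2 = 14  → 14 >= 14, exit
Total ADD instructions: 7

7


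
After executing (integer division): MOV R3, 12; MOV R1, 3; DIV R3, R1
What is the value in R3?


Register state trace:
  MOV R3, 12  → R3 = 12
  MOV R1, 3  → R1 = 3
  DIV R3, R1  → R3 = 12 // 3 = 4
Final: R3 = 4

4


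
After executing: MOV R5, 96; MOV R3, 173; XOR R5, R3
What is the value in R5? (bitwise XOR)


Register state trace:
  MOV R5, 96  → R5 = 96 (0b01100000)
  MOV R3, 173  → R3 = 173 (0b10101101)
  XOR R5, R3  → R5 = 96 XOR 173 = 205 (0b11001101)
Final: R5 = 205

205


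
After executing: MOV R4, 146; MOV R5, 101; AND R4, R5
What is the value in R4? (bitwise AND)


Register state trace:
  MOV R4, 146  → R4 = 146 (0b10010010)
  MOV R5, 101  → R5 = 101 (0b01100101)
  AND R4, R5  → R4 = 146 AND 101 = 0 (0b00000000)
Final: R4 = 0

0


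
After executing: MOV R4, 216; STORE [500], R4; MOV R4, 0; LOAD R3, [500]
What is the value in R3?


Register and memory trace:
  MOV R4, 216  → R4 = 216
  STORE [500], R4  → mem[500] = 216
  MOV R4, 0  → R4 = 0
  LOAD R3, [500]  → R3 = mem[500] = 216
Final: R3 = 216

216


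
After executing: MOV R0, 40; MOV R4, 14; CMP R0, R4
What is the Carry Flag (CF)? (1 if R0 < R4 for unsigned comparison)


Register state trace:
  MOV R0, 40  → R0 = 40
  MOV R4, 14  → R4 = 14
  CMP R0, R4  → unsigned 40 - 14: no borrow
  40 >= 14, so CF = 0
CF = 0

0


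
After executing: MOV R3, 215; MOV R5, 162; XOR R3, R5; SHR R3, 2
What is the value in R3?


Register state trace:
  MOV R3, 215  → R3 = 215 (0b11010111)
  MOV R5, 162  → R5 = 162 (0b10100010)
  XOR R3, R5  → R3 = 215 XOR 162 = 117 (0b01110101)
  SHR R3, 2  → R3 = 117 >> 2 = 29
Final: R3 = 29

29


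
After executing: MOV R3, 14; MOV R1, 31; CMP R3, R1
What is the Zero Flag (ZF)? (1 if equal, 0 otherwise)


Register state trace:
  MOV R3, 14  → R3 = 14
  MOV R1, 31  → R1 = 31
  CMP R3, R1  → computes 14 - 31 = -17
  Result is nonzero, so values are not equal
ZF = 0

0


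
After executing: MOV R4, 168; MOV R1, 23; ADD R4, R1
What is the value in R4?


Register state trace:
  MOV R4, 168  → R4 = 168
  MOV R1, 23  → R1 = 23
  ADD R4, R1  → R4 = 168 + 23 = 191
Final: R4 = 191

191


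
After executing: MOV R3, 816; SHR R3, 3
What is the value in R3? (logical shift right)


Register state trace:
  MOV R3, 816  → R3 = 816
  SHR R3, 3  → R3 = 816 >> 3 = 816 // 2^3 = 102
Final: R3 = 102

102


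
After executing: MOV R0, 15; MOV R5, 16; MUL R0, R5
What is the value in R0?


Register state trace:
  MOV R0, 15  → R0 = 15
  MOV R5, 16  → R5 = 16
  MUL R0, R5  → R0 = 15 * 16 = 240
Final: R0 = 240

240


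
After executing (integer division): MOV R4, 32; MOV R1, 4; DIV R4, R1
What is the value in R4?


Register state trace:
  MOV R4, 32  → R4 = 32
  MOV R1, 4  → R1 = 4
  DIV R4, R1  → R4 = 32 // 4 = 8
Final: R4 = 8

8


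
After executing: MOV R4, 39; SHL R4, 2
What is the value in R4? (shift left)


Register state trace:
  MOV R4, 39  → R4 = 39
  SHL R4, 2  → R4 = 39 << 2 = 39 * 2^2 = 156
Final: R4 = 156

156


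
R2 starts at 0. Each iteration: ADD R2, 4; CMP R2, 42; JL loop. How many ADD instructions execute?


Loop trace (R2 starts at 0, target 42, step 4):
  ADD #1: R2 = 0 + 4 = 4  → 4 < 42, loop
  ADD #2: R2 = 4 + 4 = 8  → 8 < 42, loop
  ADD #3: R2 = 8 + 4 = 12  → 12 < 42, loop
  ADD #4: R2 = 12 + 4 = 16  → 16 < 42, loop
  ADD #5: R2 = 16 + 4 = 20  → 20 < 42, loop
  ADD #6: R2 = 20 + 4 = 24  → 24 < 42, loop
  ADD #7: R2 = 24 + 4 = 28  → 28 < 42, loop
  ADD #8: R2 = 28 + 4 = 32  → 32 < 42, loop
  ADD #9: R2 = 32 + 4 = 36  → 36 < 42, loop
  ADD #10: R2 = 36 + 4 = 40  → 40 < 42, loop
  ADD #11: R2 = 40 + 4 = 44  → 44 >= 42, exit
Total ADD instructions: 11

11
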